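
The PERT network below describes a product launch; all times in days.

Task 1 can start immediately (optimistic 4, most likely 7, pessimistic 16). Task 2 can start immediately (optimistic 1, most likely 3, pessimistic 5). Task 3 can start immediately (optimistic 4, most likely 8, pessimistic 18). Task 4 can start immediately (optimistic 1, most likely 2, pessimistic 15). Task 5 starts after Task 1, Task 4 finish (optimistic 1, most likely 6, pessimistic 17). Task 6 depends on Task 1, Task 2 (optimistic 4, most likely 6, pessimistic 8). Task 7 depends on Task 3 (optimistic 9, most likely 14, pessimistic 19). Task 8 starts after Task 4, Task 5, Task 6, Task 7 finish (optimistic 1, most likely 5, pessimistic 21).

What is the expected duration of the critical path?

te_Task 1 = (4 + 4·7 + 16)/6 = 48/6 = 8
te_Task 2 = (1 + 4·3 + 5)/6 = 18/6 = 3
te_Task 3 = (4 + 4·8 + 18)/6 = 54/6 = 9
te_Task 4 = (1 + 4·2 + 15)/6 = 24/6 = 4
te_Task 5 = (1 + 4·6 + 17)/6 = 42/6 = 7
te_Task 6 = (4 + 4·6 + 8)/6 = 36/6 = 6
te_Task 7 = (9 + 4·14 + 19)/6 = 84/6 = 14
te_Task 8 = (1 + 4·5 + 21)/6 = 42/6 = 7

Forward pass:
ES_Task 1 = 0; EF_Task 1 = 8
ES_Task 2 = 0; EF_Task 2 = 3
ES_Task 3 = 0; EF_Task 3 = 9
ES_Task 4 = 0; EF_Task 4 = 4
ES_Task 5 = max(EF_Task 1=8, EF_Task 4=4) = 8; EF_Task 5 = 8+7 = 15
ES_Task 6 = max(EF_Task 1=8, EF_Task 2=3) = 8; EF_Task 6 = 8+6 = 14
ES_Task 7 = 9; EF_Task 7 = 9+14 = 23
ES_Task 8 = max(EF_Task 4=4, EF_Task 5=15, EF_Task 6=14, EF_Task 7=23) = 23; EF_Task 8 = 23+7 = 30
Expected project duration μ = 30 days. Critical path: Task 3 → Task 7 → Task 8.

30 days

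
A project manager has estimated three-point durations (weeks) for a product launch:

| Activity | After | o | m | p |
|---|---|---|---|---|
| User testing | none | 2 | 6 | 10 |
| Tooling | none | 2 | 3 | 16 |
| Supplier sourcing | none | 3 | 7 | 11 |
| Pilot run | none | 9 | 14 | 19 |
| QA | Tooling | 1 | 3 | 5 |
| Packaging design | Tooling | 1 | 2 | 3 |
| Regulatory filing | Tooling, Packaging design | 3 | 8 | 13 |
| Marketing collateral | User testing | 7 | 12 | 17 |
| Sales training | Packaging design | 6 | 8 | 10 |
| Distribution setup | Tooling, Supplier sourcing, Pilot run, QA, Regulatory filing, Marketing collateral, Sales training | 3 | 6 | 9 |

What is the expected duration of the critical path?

te_User testing = (2 + 4·6 + 10)/6 = 36/6 = 6
te_Tooling = (2 + 4·3 + 16)/6 = 30/6 = 5
te_Supplier sourcing = (3 + 4·7 + 11)/6 = 42/6 = 7
te_Pilot run = (9 + 4·14 + 19)/6 = 84/6 = 14
te_QA = (1 + 4·3 + 5)/6 = 18/6 = 3
te_Packaging design = (1 + 4·2 + 3)/6 = 12/6 = 2
te_Regulatory filing = (3 + 4·8 + 13)/6 = 48/6 = 8
te_Marketing collateral = (7 + 4·12 + 17)/6 = 72/6 = 12
te_Sales training = (6 + 4·8 + 10)/6 = 48/6 = 8
te_Distribution setup = (3 + 4·6 + 9)/6 = 36/6 = 6

Forward pass:
ES_User testing = 0; EF_User testing = 6
ES_Tooling = 0; EF_Tooling = 5
ES_Supplier sourcing = 0; EF_Supplier sourcing = 7
ES_Pilot run = 0; EF_Pilot run = 14
ES_QA = 5; EF_QA = 5+3 = 8
ES_Packaging design = 5; EF_Packaging design = 5+2 = 7
ES_Regulatory filing = max(EF_Tooling=5, EF_Packaging design=7) = 7; EF_Regulatory filing = 7+8 = 15
ES_Marketing collateral = 6; EF_Marketing collateral = 6+12 = 18
ES_Sales training = 7; EF_Sales training = 7+8 = 15
ES_Distribution setup = max(EF_Tooling=5, EF_Supplier sourcing=7, EF_Pilot run=14, EF_QA=8, EF_Regulatory filing=15, EF_Marketing collateral=18, EF_Sales training=15) = 18; EF_Distribution setup = 18+6 = 24
Expected project duration μ = 24 weeks. Critical path: User testing → Marketing collateral → Distribution setup.

24 weeks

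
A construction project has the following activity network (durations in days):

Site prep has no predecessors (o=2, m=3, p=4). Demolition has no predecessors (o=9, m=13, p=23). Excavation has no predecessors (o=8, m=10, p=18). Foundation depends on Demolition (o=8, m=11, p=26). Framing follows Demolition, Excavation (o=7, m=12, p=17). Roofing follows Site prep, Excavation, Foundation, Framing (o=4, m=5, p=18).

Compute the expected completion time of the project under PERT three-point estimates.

34 days

te_Site prep = (2 + 4·3 + 4)/6 = 18/6 = 3
te_Demolition = (9 + 4·13 + 23)/6 = 84/6 = 14
te_Excavation = (8 + 4·10 + 18)/6 = 66/6 = 11
te_Foundation = (8 + 4·11 + 26)/6 = 78/6 = 13
te_Framing = (7 + 4·12 + 17)/6 = 72/6 = 12
te_Roofing = (4 + 4·5 + 18)/6 = 42/6 = 7

Forward pass:
ES_Site prep = 0; EF_Site prep = 3
ES_Demolition = 0; EF_Demolition = 14
ES_Excavation = 0; EF_Excavation = 11
ES_Foundation = 14; EF_Foundation = 14+13 = 27
ES_Framing = max(EF_Demolition=14, EF_Excavation=11) = 14; EF_Framing = 14+12 = 26
ES_Roofing = max(EF_Site prep=3, EF_Excavation=11, EF_Foundation=27, EF_Framing=26) = 27; EF_Roofing = 27+7 = 34
Expected project duration μ = 34 days. Critical path: Demolition → Foundation → Roofing.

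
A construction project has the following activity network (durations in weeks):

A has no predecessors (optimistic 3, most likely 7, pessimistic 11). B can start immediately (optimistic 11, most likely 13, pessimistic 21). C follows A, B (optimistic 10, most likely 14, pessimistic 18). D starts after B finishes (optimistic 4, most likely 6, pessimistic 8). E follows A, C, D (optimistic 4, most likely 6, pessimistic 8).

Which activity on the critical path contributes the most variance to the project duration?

te_A = (3 + 4·7 + 11)/6 = 42/6 = 7; σ²_A = ((11−3)/6)² = 1.778
te_B = (11 + 4·13 + 21)/6 = 84/6 = 14; σ²_B = ((21−11)/6)² = 2.778
te_C = (10 + 4·14 + 18)/6 = 84/6 = 14; σ²_C = ((18−10)/6)² = 1.778
te_D = (4 + 4·6 + 8)/6 = 36/6 = 6; σ²_D = ((8−4)/6)² = 0.444
te_E = (4 + 4·6 + 8)/6 = 36/6 = 6; σ²_E = ((8−4)/6)² = 0.444

Forward pass:
ES_A = 0; EF_A = 7
ES_B = 0; EF_B = 14
ES_C = max(EF_A=7, EF_B=14) = 14; EF_C = 14+14 = 28
ES_D = 14; EF_D = 14+6 = 20
ES_E = max(EF_A=7, EF_C=28, EF_D=20) = 28; EF_E = 28+6 = 34
Expected project duration μ = 34 weeks. Critical path: B → C → E.

Variances on critical path: σ²_B=2.778, σ²_C=1.778, σ²_E=0.444.
Largest is σ²_B = 2.778.

B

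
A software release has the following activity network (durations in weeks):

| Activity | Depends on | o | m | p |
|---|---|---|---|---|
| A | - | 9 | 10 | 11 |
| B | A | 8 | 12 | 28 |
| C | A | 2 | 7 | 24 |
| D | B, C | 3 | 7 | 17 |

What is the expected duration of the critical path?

te_A = (9 + 4·10 + 11)/6 = 60/6 = 10
te_B = (8 + 4·12 + 28)/6 = 84/6 = 14
te_C = (2 + 4·7 + 24)/6 = 54/6 = 9
te_D = (3 + 4·7 + 17)/6 = 48/6 = 8

Forward pass:
ES_A = 0; EF_A = 10
ES_B = 10; EF_B = 10+14 = 24
ES_C = 10; EF_C = 10+9 = 19
ES_D = max(EF_B=24, EF_C=19) = 24; EF_D = 24+8 = 32
Expected project duration μ = 32 weeks. Critical path: A → B → D.

32 weeks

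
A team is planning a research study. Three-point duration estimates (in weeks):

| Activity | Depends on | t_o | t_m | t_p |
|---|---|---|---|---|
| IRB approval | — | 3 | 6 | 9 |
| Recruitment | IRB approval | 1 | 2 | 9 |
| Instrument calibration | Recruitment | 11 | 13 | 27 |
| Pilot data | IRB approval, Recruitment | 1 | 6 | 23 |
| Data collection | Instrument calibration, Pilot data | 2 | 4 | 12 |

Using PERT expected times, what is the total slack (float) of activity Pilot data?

7 weeks

te_IRB approval = (3 + 4·6 + 9)/6 = 36/6 = 6
te_Recruitment = (1 + 4·2 + 9)/6 = 18/6 = 3
te_Instrument calibration = (11 + 4·13 + 27)/6 = 90/6 = 15
te_Pilot data = (1 + 4·6 + 23)/6 = 48/6 = 8
te_Data collection = (2 + 4·4 + 12)/6 = 30/6 = 5

Forward pass:
ES_IRB approval = 0; EF_IRB approval = 6
ES_Recruitment = 6; EF_Recruitment = 6+3 = 9
ES_Instrument calibration = 9; EF_Instrument calibration = 9+15 = 24
ES_Pilot data = max(EF_IRB approval=6, EF_Recruitment=9) = 9; EF_Pilot data = 9+8 = 17
ES_Data collection = max(EF_Instrument calibration=24, EF_Pilot data=17) = 24; EF_Data collection = 24+5 = 29
Expected project duration μ = 29 weeks. Critical path: IRB approval → Recruitment → Instrument calibration → Data collection.

Backward pass:
LF_Data collection = 29; LS_Data collection = 29−5 = 24
LF_Pilot data = LS_Data collection = 24; LS_Pilot data = 24−8 = 16
LF_Instrument calibration = LS_Data collection = 24; LS_Instrument calibration = 24−15 = 9
LF_Recruitment = min(LS_Instrument calibration=9, LS_Pilot data=16) = 9; LS_Recruitment = 9−3 = 6
LF_IRB approval = min(LS_Recruitment=6, LS_Pilot data=16) = 6; LS_IRB approval = 6−6 = 0
Slack_Pilot data = LS_Pilot data − ES_Pilot data = 16 − 9 = 7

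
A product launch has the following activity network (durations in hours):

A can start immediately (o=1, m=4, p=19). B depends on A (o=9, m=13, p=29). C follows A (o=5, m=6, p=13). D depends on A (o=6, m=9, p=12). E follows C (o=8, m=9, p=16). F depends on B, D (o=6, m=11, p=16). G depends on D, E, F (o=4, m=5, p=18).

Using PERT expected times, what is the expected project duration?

39 hours

te_A = (1 + 4·4 + 19)/6 = 36/6 = 6
te_B = (9 + 4·13 + 29)/6 = 90/6 = 15
te_C = (5 + 4·6 + 13)/6 = 42/6 = 7
te_D = (6 + 4·9 + 12)/6 = 54/6 = 9
te_E = (8 + 4·9 + 16)/6 = 60/6 = 10
te_F = (6 + 4·11 + 16)/6 = 66/6 = 11
te_G = (4 + 4·5 + 18)/6 = 42/6 = 7

Forward pass:
ES_A = 0; EF_A = 6
ES_B = 6; EF_B = 6+15 = 21
ES_C = 6; EF_C = 6+7 = 13
ES_D = 6; EF_D = 6+9 = 15
ES_E = 13; EF_E = 13+10 = 23
ES_F = max(EF_B=21, EF_D=15) = 21; EF_F = 21+11 = 32
ES_G = max(EF_D=15, EF_E=23, EF_F=32) = 32; EF_G = 32+7 = 39
Expected project duration μ = 39 hours. Critical path: A → B → F → G.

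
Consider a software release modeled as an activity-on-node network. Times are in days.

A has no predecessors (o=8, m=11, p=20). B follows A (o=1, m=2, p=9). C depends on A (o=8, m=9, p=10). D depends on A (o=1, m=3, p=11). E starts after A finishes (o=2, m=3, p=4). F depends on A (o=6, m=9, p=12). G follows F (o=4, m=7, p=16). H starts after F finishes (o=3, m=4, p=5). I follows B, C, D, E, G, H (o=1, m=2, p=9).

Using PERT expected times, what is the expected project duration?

te_A = (8 + 4·11 + 20)/6 = 72/6 = 12
te_B = (1 + 4·2 + 9)/6 = 18/6 = 3
te_C = (8 + 4·9 + 10)/6 = 54/6 = 9
te_D = (1 + 4·3 + 11)/6 = 24/6 = 4
te_E = (2 + 4·3 + 4)/6 = 18/6 = 3
te_F = (6 + 4·9 + 12)/6 = 54/6 = 9
te_G = (4 + 4·7 + 16)/6 = 48/6 = 8
te_H = (3 + 4·4 + 5)/6 = 24/6 = 4
te_I = (1 + 4·2 + 9)/6 = 18/6 = 3

Forward pass:
ES_A = 0; EF_A = 12
ES_B = 12; EF_B = 12+3 = 15
ES_C = 12; EF_C = 12+9 = 21
ES_D = 12; EF_D = 12+4 = 16
ES_E = 12; EF_E = 12+3 = 15
ES_F = 12; EF_F = 12+9 = 21
ES_G = 21; EF_G = 21+8 = 29
ES_H = 21; EF_H = 21+4 = 25
ES_I = max(EF_B=15, EF_C=21, EF_D=16, EF_E=15, EF_G=29, EF_H=25) = 29; EF_I = 29+3 = 32
Expected project duration μ = 32 days. Critical path: A → F → G → I.

32 days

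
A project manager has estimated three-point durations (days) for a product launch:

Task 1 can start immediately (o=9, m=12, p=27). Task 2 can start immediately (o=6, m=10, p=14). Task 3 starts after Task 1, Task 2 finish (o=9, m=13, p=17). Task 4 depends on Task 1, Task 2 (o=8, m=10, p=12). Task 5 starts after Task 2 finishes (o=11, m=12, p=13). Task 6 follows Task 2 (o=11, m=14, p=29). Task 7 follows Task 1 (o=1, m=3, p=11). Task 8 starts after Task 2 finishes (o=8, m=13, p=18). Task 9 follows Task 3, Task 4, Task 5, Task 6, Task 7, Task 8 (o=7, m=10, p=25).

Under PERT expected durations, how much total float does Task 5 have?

te_Task 1 = (9 + 4·12 + 27)/6 = 84/6 = 14
te_Task 2 = (6 + 4·10 + 14)/6 = 60/6 = 10
te_Task 3 = (9 + 4·13 + 17)/6 = 78/6 = 13
te_Task 4 = (8 + 4·10 + 12)/6 = 60/6 = 10
te_Task 5 = (11 + 4·12 + 13)/6 = 72/6 = 12
te_Task 6 = (11 + 4·14 + 29)/6 = 96/6 = 16
te_Task 7 = (1 + 4·3 + 11)/6 = 24/6 = 4
te_Task 8 = (8 + 4·13 + 18)/6 = 78/6 = 13
te_Task 9 = (7 + 4·10 + 25)/6 = 72/6 = 12

Forward pass:
ES_Task 1 = 0; EF_Task 1 = 14
ES_Task 2 = 0; EF_Task 2 = 10
ES_Task 3 = max(EF_Task 1=14, EF_Task 2=10) = 14; EF_Task 3 = 14+13 = 27
ES_Task 4 = max(EF_Task 1=14, EF_Task 2=10) = 14; EF_Task 4 = 14+10 = 24
ES_Task 5 = 10; EF_Task 5 = 10+12 = 22
ES_Task 6 = 10; EF_Task 6 = 10+16 = 26
ES_Task 7 = 14; EF_Task 7 = 14+4 = 18
ES_Task 8 = 10; EF_Task 8 = 10+13 = 23
ES_Task 9 = max(EF_Task 3=27, EF_Task 4=24, EF_Task 5=22, EF_Task 6=26, EF_Task 7=18, EF_Task 8=23) = 27; EF_Task 9 = 27+12 = 39
Expected project duration μ = 39 days. Critical path: Task 1 → Task 3 → Task 9.

Backward pass:
LF_Task 9 = 39; LS_Task 9 = 39−12 = 27
LF_Task 8 = LS_Task 9 = 27; LS_Task 8 = 27−13 = 14
LF_Task 7 = LS_Task 9 = 27; LS_Task 7 = 27−4 = 23
LF_Task 6 = LS_Task 9 = 27; LS_Task 6 = 27−16 = 11
LF_Task 5 = LS_Task 9 = 27; LS_Task 5 = 27−12 = 15
LF_Task 4 = LS_Task 9 = 27; LS_Task 4 = 27−10 = 17
LF_Task 3 = LS_Task 9 = 27; LS_Task 3 = 27−13 = 14
LF_Task 2 = min(LS_Task 3=14, LS_Task 4=17, LS_Task 5=15, LS_Task 6=11, LS_Task 8=14) = 11; LS_Task 2 = 11−10 = 1
LF_Task 1 = min(LS_Task 3=14, LS_Task 4=17, LS_Task 7=23) = 14; LS_Task 1 = 14−14 = 0
Slack_Task 5 = LS_Task 5 − ES_Task 5 = 15 − 10 = 5

5 days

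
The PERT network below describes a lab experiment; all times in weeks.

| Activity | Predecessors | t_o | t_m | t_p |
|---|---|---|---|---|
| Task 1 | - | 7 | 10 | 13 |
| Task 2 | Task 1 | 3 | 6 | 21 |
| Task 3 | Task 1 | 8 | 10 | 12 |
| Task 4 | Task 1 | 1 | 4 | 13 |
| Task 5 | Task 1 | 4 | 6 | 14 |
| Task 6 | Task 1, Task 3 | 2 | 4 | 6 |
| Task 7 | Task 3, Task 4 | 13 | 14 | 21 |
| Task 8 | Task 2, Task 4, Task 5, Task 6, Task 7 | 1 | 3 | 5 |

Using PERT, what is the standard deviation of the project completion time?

te_Task 1 = (7 + 4·10 + 13)/6 = 60/6 = 10; σ²_Task 1 = ((13−7)/6)² = 1.000
te_Task 2 = (3 + 4·6 + 21)/6 = 48/6 = 8; σ²_Task 2 = ((21−3)/6)² = 9.000
te_Task 3 = (8 + 4·10 + 12)/6 = 60/6 = 10; σ²_Task 3 = ((12−8)/6)² = 0.444
te_Task 4 = (1 + 4·4 + 13)/6 = 30/6 = 5; σ²_Task 4 = ((13−1)/6)² = 4.000
te_Task 5 = (4 + 4·6 + 14)/6 = 42/6 = 7; σ²_Task 5 = ((14−4)/6)² = 2.778
te_Task 6 = (2 + 4·4 + 6)/6 = 24/6 = 4; σ²_Task 6 = ((6−2)/6)² = 0.444
te_Task 7 = (13 + 4·14 + 21)/6 = 90/6 = 15; σ²_Task 7 = ((21−13)/6)² = 1.778
te_Task 8 = (1 + 4·3 + 5)/6 = 18/6 = 3; σ²_Task 8 = ((5−1)/6)² = 0.444

Forward pass:
ES_Task 1 = 0; EF_Task 1 = 10
ES_Task 2 = 10; EF_Task 2 = 10+8 = 18
ES_Task 3 = 10; EF_Task 3 = 10+10 = 20
ES_Task 4 = 10; EF_Task 4 = 10+5 = 15
ES_Task 5 = 10; EF_Task 5 = 10+7 = 17
ES_Task 6 = max(EF_Task 1=10, EF_Task 3=20) = 20; EF_Task 6 = 20+4 = 24
ES_Task 7 = max(EF_Task 3=20, EF_Task 4=15) = 20; EF_Task 7 = 20+15 = 35
ES_Task 8 = max(EF_Task 2=18, EF_Task 4=15, EF_Task 5=17, EF_Task 6=24, EF_Task 7=35) = 35; EF_Task 8 = 35+3 = 38
Expected project duration μ = 38 weeks. Critical path: Task 1 → Task 3 → Task 7 → Task 8.

Variance along critical path = 1.000 + 0.444 + 1.778 + 0.444 = 3.667
σ = √3.667 = 1.915 weeks

1.91 weeks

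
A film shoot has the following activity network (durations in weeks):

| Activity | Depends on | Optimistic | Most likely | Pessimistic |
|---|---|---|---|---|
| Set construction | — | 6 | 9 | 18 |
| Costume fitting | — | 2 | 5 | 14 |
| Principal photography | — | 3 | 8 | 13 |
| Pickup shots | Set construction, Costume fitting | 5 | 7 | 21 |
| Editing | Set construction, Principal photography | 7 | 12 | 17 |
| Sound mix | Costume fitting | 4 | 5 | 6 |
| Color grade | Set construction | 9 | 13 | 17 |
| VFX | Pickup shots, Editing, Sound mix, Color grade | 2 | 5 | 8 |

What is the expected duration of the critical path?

te_Set construction = (6 + 4·9 + 18)/6 = 60/6 = 10
te_Costume fitting = (2 + 4·5 + 14)/6 = 36/6 = 6
te_Principal photography = (3 + 4·8 + 13)/6 = 48/6 = 8
te_Pickup shots = (5 + 4·7 + 21)/6 = 54/6 = 9
te_Editing = (7 + 4·12 + 17)/6 = 72/6 = 12
te_Sound mix = (4 + 4·5 + 6)/6 = 30/6 = 5
te_Color grade = (9 + 4·13 + 17)/6 = 78/6 = 13
te_VFX = (2 + 4·5 + 8)/6 = 30/6 = 5

Forward pass:
ES_Set construction = 0; EF_Set construction = 10
ES_Costume fitting = 0; EF_Costume fitting = 6
ES_Principal photography = 0; EF_Principal photography = 8
ES_Pickup shots = max(EF_Set construction=10, EF_Costume fitting=6) = 10; EF_Pickup shots = 10+9 = 19
ES_Editing = max(EF_Set construction=10, EF_Principal photography=8) = 10; EF_Editing = 10+12 = 22
ES_Sound mix = 6; EF_Sound mix = 6+5 = 11
ES_Color grade = 10; EF_Color grade = 10+13 = 23
ES_VFX = max(EF_Pickup shots=19, EF_Editing=22, EF_Sound mix=11, EF_Color grade=23) = 23; EF_VFX = 23+5 = 28
Expected project duration μ = 28 weeks. Critical path: Set construction → Color grade → VFX.

28 weeks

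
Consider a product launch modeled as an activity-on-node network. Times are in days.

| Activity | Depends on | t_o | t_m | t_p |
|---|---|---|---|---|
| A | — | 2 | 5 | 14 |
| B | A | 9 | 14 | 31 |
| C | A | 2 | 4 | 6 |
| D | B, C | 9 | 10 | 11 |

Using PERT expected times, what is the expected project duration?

te_A = (2 + 4·5 + 14)/6 = 36/6 = 6
te_B = (9 + 4·14 + 31)/6 = 96/6 = 16
te_C = (2 + 4·4 + 6)/6 = 24/6 = 4
te_D = (9 + 4·10 + 11)/6 = 60/6 = 10

Forward pass:
ES_A = 0; EF_A = 6
ES_B = 6; EF_B = 6+16 = 22
ES_C = 6; EF_C = 6+4 = 10
ES_D = max(EF_B=22, EF_C=10) = 22; EF_D = 22+10 = 32
Expected project duration μ = 32 days. Critical path: A → B → D.

32 days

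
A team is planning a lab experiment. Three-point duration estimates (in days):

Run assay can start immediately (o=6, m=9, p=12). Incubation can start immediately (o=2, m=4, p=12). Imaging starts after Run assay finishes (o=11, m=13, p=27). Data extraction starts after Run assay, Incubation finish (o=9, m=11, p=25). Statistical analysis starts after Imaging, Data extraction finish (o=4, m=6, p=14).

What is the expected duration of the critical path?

te_Run assay = (6 + 4·9 + 12)/6 = 54/6 = 9
te_Incubation = (2 + 4·4 + 12)/6 = 30/6 = 5
te_Imaging = (11 + 4·13 + 27)/6 = 90/6 = 15
te_Data extraction = (9 + 4·11 + 25)/6 = 78/6 = 13
te_Statistical analysis = (4 + 4·6 + 14)/6 = 42/6 = 7

Forward pass:
ES_Run assay = 0; EF_Run assay = 9
ES_Incubation = 0; EF_Incubation = 5
ES_Imaging = 9; EF_Imaging = 9+15 = 24
ES_Data extraction = max(EF_Run assay=9, EF_Incubation=5) = 9; EF_Data extraction = 9+13 = 22
ES_Statistical analysis = max(EF_Imaging=24, EF_Data extraction=22) = 24; EF_Statistical analysis = 24+7 = 31
Expected project duration μ = 31 days. Critical path: Run assay → Imaging → Statistical analysis.

31 days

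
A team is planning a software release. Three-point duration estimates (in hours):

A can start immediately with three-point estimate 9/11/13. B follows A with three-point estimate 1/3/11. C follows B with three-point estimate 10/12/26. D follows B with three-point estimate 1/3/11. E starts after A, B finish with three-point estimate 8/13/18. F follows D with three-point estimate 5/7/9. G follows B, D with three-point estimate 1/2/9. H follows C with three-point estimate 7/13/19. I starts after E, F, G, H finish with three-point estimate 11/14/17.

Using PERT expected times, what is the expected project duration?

56 hours

te_A = (9 + 4·11 + 13)/6 = 66/6 = 11
te_B = (1 + 4·3 + 11)/6 = 24/6 = 4
te_C = (10 + 4·12 + 26)/6 = 84/6 = 14
te_D = (1 + 4·3 + 11)/6 = 24/6 = 4
te_E = (8 + 4·13 + 18)/6 = 78/6 = 13
te_F = (5 + 4·7 + 9)/6 = 42/6 = 7
te_G = (1 + 4·2 + 9)/6 = 18/6 = 3
te_H = (7 + 4·13 + 19)/6 = 78/6 = 13
te_I = (11 + 4·14 + 17)/6 = 84/6 = 14

Forward pass:
ES_A = 0; EF_A = 11
ES_B = 11; EF_B = 11+4 = 15
ES_C = 15; EF_C = 15+14 = 29
ES_D = 15; EF_D = 15+4 = 19
ES_E = max(EF_A=11, EF_B=15) = 15; EF_E = 15+13 = 28
ES_F = 19; EF_F = 19+7 = 26
ES_G = max(EF_B=15, EF_D=19) = 19; EF_G = 19+3 = 22
ES_H = 29; EF_H = 29+13 = 42
ES_I = max(EF_E=28, EF_F=26, EF_G=22, EF_H=42) = 42; EF_I = 42+14 = 56
Expected project duration μ = 56 hours. Critical path: A → B → C → H → I.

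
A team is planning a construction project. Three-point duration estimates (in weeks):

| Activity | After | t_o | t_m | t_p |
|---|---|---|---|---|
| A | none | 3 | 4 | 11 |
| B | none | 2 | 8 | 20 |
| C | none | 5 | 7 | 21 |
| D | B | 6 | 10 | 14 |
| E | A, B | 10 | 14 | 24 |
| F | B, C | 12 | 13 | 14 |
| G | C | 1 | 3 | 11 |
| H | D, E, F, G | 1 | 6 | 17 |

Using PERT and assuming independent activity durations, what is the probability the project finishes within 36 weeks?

te_A = (3 + 4·4 + 11)/6 = 30/6 = 5; σ²_A = ((11−3)/6)² = 1.778
te_B = (2 + 4·8 + 20)/6 = 54/6 = 9; σ²_B = ((20−2)/6)² = 9.000
te_C = (5 + 4·7 + 21)/6 = 54/6 = 9; σ²_C = ((21−5)/6)² = 7.111
te_D = (6 + 4·10 + 14)/6 = 60/6 = 10; σ²_D = ((14−6)/6)² = 1.778
te_E = (10 + 4·14 + 24)/6 = 90/6 = 15; σ²_E = ((24−10)/6)² = 5.444
te_F = (12 + 4·13 + 14)/6 = 78/6 = 13; σ²_F = ((14−12)/6)² = 0.111
te_G = (1 + 4·3 + 11)/6 = 24/6 = 4; σ²_G = ((11−1)/6)² = 2.778
te_H = (1 + 4·6 + 17)/6 = 42/6 = 7; σ²_H = ((17−1)/6)² = 7.111

Forward pass:
ES_A = 0; EF_A = 5
ES_B = 0; EF_B = 9
ES_C = 0; EF_C = 9
ES_D = 9; EF_D = 9+10 = 19
ES_E = max(EF_A=5, EF_B=9) = 9; EF_E = 9+15 = 24
ES_F = max(EF_B=9, EF_C=9) = 9; EF_F = 9+13 = 22
ES_G = 9; EF_G = 9+4 = 13
ES_H = max(EF_D=19, EF_E=24, EF_F=22, EF_G=13) = 24; EF_H = 24+7 = 31
Expected project duration μ = 31 weeks. Critical path: B → E → H.

Variance along critical path = 9.000 + 5.444 + 7.111 = 21.556; σ = √21.556 = 4.643 weeks.
Z = (36 − 31) / 4.643 = 1.077
P(T ≤ 36) = Φ(1.077) ≈ 0.859

0.859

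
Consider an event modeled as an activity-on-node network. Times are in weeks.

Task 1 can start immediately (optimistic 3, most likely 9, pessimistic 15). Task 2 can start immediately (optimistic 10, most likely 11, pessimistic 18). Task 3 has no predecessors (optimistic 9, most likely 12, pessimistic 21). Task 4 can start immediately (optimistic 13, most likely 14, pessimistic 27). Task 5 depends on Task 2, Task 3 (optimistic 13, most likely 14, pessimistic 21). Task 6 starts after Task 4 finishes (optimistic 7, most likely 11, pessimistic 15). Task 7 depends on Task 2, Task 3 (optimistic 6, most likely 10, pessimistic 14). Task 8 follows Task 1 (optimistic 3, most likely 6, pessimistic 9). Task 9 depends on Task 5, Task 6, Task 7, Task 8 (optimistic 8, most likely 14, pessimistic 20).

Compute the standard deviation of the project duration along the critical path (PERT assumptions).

3.13 weeks

te_Task 1 = (3 + 4·9 + 15)/6 = 54/6 = 9; σ²_Task 1 = ((15−3)/6)² = 4.000
te_Task 2 = (10 + 4·11 + 18)/6 = 72/6 = 12; σ²_Task 2 = ((18−10)/6)² = 1.778
te_Task 3 = (9 + 4·12 + 21)/6 = 78/6 = 13; σ²_Task 3 = ((21−9)/6)² = 4.000
te_Task 4 = (13 + 4·14 + 27)/6 = 96/6 = 16; σ²_Task 4 = ((27−13)/6)² = 5.444
te_Task 5 = (13 + 4·14 + 21)/6 = 90/6 = 15; σ²_Task 5 = ((21−13)/6)² = 1.778
te_Task 6 = (7 + 4·11 + 15)/6 = 66/6 = 11; σ²_Task 6 = ((15−7)/6)² = 1.778
te_Task 7 = (6 + 4·10 + 14)/6 = 60/6 = 10; σ²_Task 7 = ((14−6)/6)² = 1.778
te_Task 8 = (3 + 4·6 + 9)/6 = 36/6 = 6; σ²_Task 8 = ((9−3)/6)² = 1.000
te_Task 9 = (8 + 4·14 + 20)/6 = 84/6 = 14; σ²_Task 9 = ((20−8)/6)² = 4.000

Forward pass:
ES_Task 1 = 0; EF_Task 1 = 9
ES_Task 2 = 0; EF_Task 2 = 12
ES_Task 3 = 0; EF_Task 3 = 13
ES_Task 4 = 0; EF_Task 4 = 16
ES_Task 5 = max(EF_Task 2=12, EF_Task 3=13) = 13; EF_Task 5 = 13+15 = 28
ES_Task 6 = 16; EF_Task 6 = 16+11 = 27
ES_Task 7 = max(EF_Task 2=12, EF_Task 3=13) = 13; EF_Task 7 = 13+10 = 23
ES_Task 8 = 9; EF_Task 8 = 9+6 = 15
ES_Task 9 = max(EF_Task 5=28, EF_Task 6=27, EF_Task 7=23, EF_Task 8=15) = 28; EF_Task 9 = 28+14 = 42
Expected project duration μ = 42 weeks. Critical path: Task 3 → Task 5 → Task 9.

Variance along critical path = 4.000 + 1.778 + 4.000 = 9.778
σ = √9.778 = 3.127 weeks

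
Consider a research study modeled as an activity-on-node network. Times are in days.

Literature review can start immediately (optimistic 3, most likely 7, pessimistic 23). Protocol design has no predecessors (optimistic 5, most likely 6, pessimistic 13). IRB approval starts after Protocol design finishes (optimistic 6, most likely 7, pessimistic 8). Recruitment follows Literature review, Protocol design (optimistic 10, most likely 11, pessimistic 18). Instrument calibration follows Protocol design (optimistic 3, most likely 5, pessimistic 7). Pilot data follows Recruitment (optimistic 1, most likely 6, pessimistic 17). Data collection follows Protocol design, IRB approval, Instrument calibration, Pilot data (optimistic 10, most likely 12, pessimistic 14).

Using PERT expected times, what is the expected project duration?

40 days

te_Literature review = (3 + 4·7 + 23)/6 = 54/6 = 9
te_Protocol design = (5 + 4·6 + 13)/6 = 42/6 = 7
te_IRB approval = (6 + 4·7 + 8)/6 = 42/6 = 7
te_Recruitment = (10 + 4·11 + 18)/6 = 72/6 = 12
te_Instrument calibration = (3 + 4·5 + 7)/6 = 30/6 = 5
te_Pilot data = (1 + 4·6 + 17)/6 = 42/6 = 7
te_Data collection = (10 + 4·12 + 14)/6 = 72/6 = 12

Forward pass:
ES_Literature review = 0; EF_Literature review = 9
ES_Protocol design = 0; EF_Protocol design = 7
ES_IRB approval = 7; EF_IRB approval = 7+7 = 14
ES_Recruitment = max(EF_Literature review=9, EF_Protocol design=7) = 9; EF_Recruitment = 9+12 = 21
ES_Instrument calibration = 7; EF_Instrument calibration = 7+5 = 12
ES_Pilot data = 21; EF_Pilot data = 21+7 = 28
ES_Data collection = max(EF_Protocol design=7, EF_IRB approval=14, EF_Instrument calibration=12, EF_Pilot data=28) = 28; EF_Data collection = 28+12 = 40
Expected project duration μ = 40 days. Critical path: Literature review → Recruitment → Pilot data → Data collection.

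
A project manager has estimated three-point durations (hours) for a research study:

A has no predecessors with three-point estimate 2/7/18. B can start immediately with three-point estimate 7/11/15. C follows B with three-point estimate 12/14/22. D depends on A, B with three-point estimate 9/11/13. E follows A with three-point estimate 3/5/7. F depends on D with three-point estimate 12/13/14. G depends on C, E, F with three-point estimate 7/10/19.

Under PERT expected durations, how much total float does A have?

te_A = (2 + 4·7 + 18)/6 = 48/6 = 8
te_B = (7 + 4·11 + 15)/6 = 66/6 = 11
te_C = (12 + 4·14 + 22)/6 = 90/6 = 15
te_D = (9 + 4·11 + 13)/6 = 66/6 = 11
te_E = (3 + 4·5 + 7)/6 = 30/6 = 5
te_F = (12 + 4·13 + 14)/6 = 78/6 = 13
te_G = (7 + 4·10 + 19)/6 = 66/6 = 11

Forward pass:
ES_A = 0; EF_A = 8
ES_B = 0; EF_B = 11
ES_C = 11; EF_C = 11+15 = 26
ES_D = max(EF_A=8, EF_B=11) = 11; EF_D = 11+11 = 22
ES_E = 8; EF_E = 8+5 = 13
ES_F = 22; EF_F = 22+13 = 35
ES_G = max(EF_C=26, EF_E=13, EF_F=35) = 35; EF_G = 35+11 = 46
Expected project duration μ = 46 hours. Critical path: B → D → F → G.

Backward pass:
LF_G = 46; LS_G = 46−11 = 35
LF_F = LS_G = 35; LS_F = 35−13 = 22
LF_E = LS_G = 35; LS_E = 35−5 = 30
LF_D = LS_F = 22; LS_D = 22−11 = 11
LF_C = LS_G = 35; LS_C = 35−15 = 20
LF_B = min(LS_C=20, LS_D=11) = 11; LS_B = 11−11 = 0
LF_A = min(LS_D=11, LS_E=30) = 11; LS_A = 11−8 = 3
Slack_A = LS_A − ES_A = 3 − 0 = 3

3 hours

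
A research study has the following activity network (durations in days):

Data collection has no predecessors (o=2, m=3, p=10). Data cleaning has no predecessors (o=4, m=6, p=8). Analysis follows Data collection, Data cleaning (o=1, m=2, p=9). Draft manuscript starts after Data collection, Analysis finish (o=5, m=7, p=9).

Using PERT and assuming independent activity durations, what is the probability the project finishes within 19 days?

0.967

te_Data collection = (2 + 4·3 + 10)/6 = 24/6 = 4; σ²_Data collection = ((10−2)/6)² = 1.778
te_Data cleaning = (4 + 4·6 + 8)/6 = 36/6 = 6; σ²_Data cleaning = ((8−4)/6)² = 0.444
te_Analysis = (1 + 4·2 + 9)/6 = 18/6 = 3; σ²_Analysis = ((9−1)/6)² = 1.778
te_Draft manuscript = (5 + 4·7 + 9)/6 = 42/6 = 7; σ²_Draft manuscript = ((9−5)/6)² = 0.444

Forward pass:
ES_Data collection = 0; EF_Data collection = 4
ES_Data cleaning = 0; EF_Data cleaning = 6
ES_Analysis = max(EF_Data collection=4, EF_Data cleaning=6) = 6; EF_Analysis = 6+3 = 9
ES_Draft manuscript = max(EF_Data collection=4, EF_Analysis=9) = 9; EF_Draft manuscript = 9+7 = 16
Expected project duration μ = 16 days. Critical path: Data cleaning → Analysis → Draft manuscript.

Variance along critical path = 0.444 + 1.778 + 0.444 = 2.667; σ = √2.667 = 1.633 days.
Z = (19 − 16) / 1.633 = 1.837
P(T ≤ 19) = Φ(1.837) ≈ 0.967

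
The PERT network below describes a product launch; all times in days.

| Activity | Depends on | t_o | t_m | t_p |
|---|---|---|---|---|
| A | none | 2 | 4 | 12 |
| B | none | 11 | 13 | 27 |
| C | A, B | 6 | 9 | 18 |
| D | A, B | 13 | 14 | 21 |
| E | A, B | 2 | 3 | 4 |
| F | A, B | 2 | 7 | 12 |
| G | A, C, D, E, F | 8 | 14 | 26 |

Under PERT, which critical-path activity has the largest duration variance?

te_A = (2 + 4·4 + 12)/6 = 30/6 = 5; σ²_A = ((12−2)/6)² = 2.778
te_B = (11 + 4·13 + 27)/6 = 90/6 = 15; σ²_B = ((27−11)/6)² = 7.111
te_C = (6 + 4·9 + 18)/6 = 60/6 = 10; σ²_C = ((18−6)/6)² = 4.000
te_D = (13 + 4·14 + 21)/6 = 90/6 = 15; σ²_D = ((21−13)/6)² = 1.778
te_E = (2 + 4·3 + 4)/6 = 18/6 = 3; σ²_E = ((4−2)/6)² = 0.111
te_F = (2 + 4·7 + 12)/6 = 42/6 = 7; σ²_F = ((12−2)/6)² = 2.778
te_G = (8 + 4·14 + 26)/6 = 90/6 = 15; σ²_G = ((26−8)/6)² = 9.000

Forward pass:
ES_A = 0; EF_A = 5
ES_B = 0; EF_B = 15
ES_C = max(EF_A=5, EF_B=15) = 15; EF_C = 15+10 = 25
ES_D = max(EF_A=5, EF_B=15) = 15; EF_D = 15+15 = 30
ES_E = max(EF_A=5, EF_B=15) = 15; EF_E = 15+3 = 18
ES_F = max(EF_A=5, EF_B=15) = 15; EF_F = 15+7 = 22
ES_G = max(EF_A=5, EF_C=25, EF_D=30, EF_E=18, EF_F=22) = 30; EF_G = 30+15 = 45
Expected project duration μ = 45 days. Critical path: B → D → G.

Variances on critical path: σ²_B=7.111, σ²_D=1.778, σ²_G=9.000.
Largest is σ²_G = 9.000.

G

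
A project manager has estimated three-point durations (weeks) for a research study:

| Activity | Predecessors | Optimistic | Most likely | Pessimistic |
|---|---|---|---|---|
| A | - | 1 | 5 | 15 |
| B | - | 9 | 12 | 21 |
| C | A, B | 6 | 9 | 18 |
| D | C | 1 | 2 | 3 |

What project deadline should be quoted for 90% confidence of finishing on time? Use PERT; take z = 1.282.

te_A = (1 + 4·5 + 15)/6 = 36/6 = 6; σ²_A = ((15−1)/6)² = 5.444
te_B = (9 + 4·12 + 21)/6 = 78/6 = 13; σ²_B = ((21−9)/6)² = 4.000
te_C = (6 + 4·9 + 18)/6 = 60/6 = 10; σ²_C = ((18−6)/6)² = 4.000
te_D = (1 + 4·2 + 3)/6 = 12/6 = 2; σ²_D = ((3−1)/6)² = 0.111

Forward pass:
ES_A = 0; EF_A = 6
ES_B = 0; EF_B = 13
ES_C = max(EF_A=6, EF_B=13) = 13; EF_C = 13+10 = 23
ES_D = 23; EF_D = 23+2 = 25
Expected project duration μ = 25 weeks. Critical path: B → C → D.

Variance along critical path = 4.000 + 4.000 + 0.111 = 8.111; σ = 2.848 weeks.
D = μ + z·σ = 25 + 1.282·2.848 = 28.7 weeks

28.7 weeks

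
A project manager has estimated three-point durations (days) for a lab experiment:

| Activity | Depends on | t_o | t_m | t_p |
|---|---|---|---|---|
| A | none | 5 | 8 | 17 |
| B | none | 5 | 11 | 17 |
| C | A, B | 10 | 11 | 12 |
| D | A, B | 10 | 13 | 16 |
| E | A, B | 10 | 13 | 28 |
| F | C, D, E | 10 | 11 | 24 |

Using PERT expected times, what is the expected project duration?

te_A = (5 + 4·8 + 17)/6 = 54/6 = 9
te_B = (5 + 4·11 + 17)/6 = 66/6 = 11
te_C = (10 + 4·11 + 12)/6 = 66/6 = 11
te_D = (10 + 4·13 + 16)/6 = 78/6 = 13
te_E = (10 + 4·13 + 28)/6 = 90/6 = 15
te_F = (10 + 4·11 + 24)/6 = 78/6 = 13

Forward pass:
ES_A = 0; EF_A = 9
ES_B = 0; EF_B = 11
ES_C = max(EF_A=9, EF_B=11) = 11; EF_C = 11+11 = 22
ES_D = max(EF_A=9, EF_B=11) = 11; EF_D = 11+13 = 24
ES_E = max(EF_A=9, EF_B=11) = 11; EF_E = 11+15 = 26
ES_F = max(EF_C=22, EF_D=24, EF_E=26) = 26; EF_F = 26+13 = 39
Expected project duration μ = 39 days. Critical path: B → E → F.

39 days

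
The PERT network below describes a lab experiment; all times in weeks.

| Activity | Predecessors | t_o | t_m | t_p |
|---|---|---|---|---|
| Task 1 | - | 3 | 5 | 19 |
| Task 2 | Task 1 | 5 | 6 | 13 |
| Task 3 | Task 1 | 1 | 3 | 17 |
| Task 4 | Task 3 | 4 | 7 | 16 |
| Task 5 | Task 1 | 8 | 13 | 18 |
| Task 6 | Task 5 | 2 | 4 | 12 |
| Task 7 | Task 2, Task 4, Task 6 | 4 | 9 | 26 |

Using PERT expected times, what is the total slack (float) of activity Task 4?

5 weeks

te_Task 1 = (3 + 4·5 + 19)/6 = 42/6 = 7
te_Task 2 = (5 + 4·6 + 13)/6 = 42/6 = 7
te_Task 3 = (1 + 4·3 + 17)/6 = 30/6 = 5
te_Task 4 = (4 + 4·7 + 16)/6 = 48/6 = 8
te_Task 5 = (8 + 4·13 + 18)/6 = 78/6 = 13
te_Task 6 = (2 + 4·4 + 12)/6 = 30/6 = 5
te_Task 7 = (4 + 4·9 + 26)/6 = 66/6 = 11

Forward pass:
ES_Task 1 = 0; EF_Task 1 = 7
ES_Task 2 = 7; EF_Task 2 = 7+7 = 14
ES_Task 3 = 7; EF_Task 3 = 7+5 = 12
ES_Task 4 = 12; EF_Task 4 = 12+8 = 20
ES_Task 5 = 7; EF_Task 5 = 7+13 = 20
ES_Task 6 = 20; EF_Task 6 = 20+5 = 25
ES_Task 7 = max(EF_Task 2=14, EF_Task 4=20, EF_Task 6=25) = 25; EF_Task 7 = 25+11 = 36
Expected project duration μ = 36 weeks. Critical path: Task 1 → Task 5 → Task 6 → Task 7.

Backward pass:
LF_Task 7 = 36; LS_Task 7 = 36−11 = 25
LF_Task 6 = LS_Task 7 = 25; LS_Task 6 = 25−5 = 20
LF_Task 5 = LS_Task 6 = 20; LS_Task 5 = 20−13 = 7
LF_Task 4 = LS_Task 7 = 25; LS_Task 4 = 25−8 = 17
LF_Task 3 = LS_Task 4 = 17; LS_Task 3 = 17−5 = 12
LF_Task 2 = LS_Task 7 = 25; LS_Task 2 = 25−7 = 18
LF_Task 1 = min(LS_Task 2=18, LS_Task 3=12, LS_Task 5=7) = 7; LS_Task 1 = 7−7 = 0
Slack_Task 4 = LS_Task 4 − ES_Task 4 = 17 − 12 = 5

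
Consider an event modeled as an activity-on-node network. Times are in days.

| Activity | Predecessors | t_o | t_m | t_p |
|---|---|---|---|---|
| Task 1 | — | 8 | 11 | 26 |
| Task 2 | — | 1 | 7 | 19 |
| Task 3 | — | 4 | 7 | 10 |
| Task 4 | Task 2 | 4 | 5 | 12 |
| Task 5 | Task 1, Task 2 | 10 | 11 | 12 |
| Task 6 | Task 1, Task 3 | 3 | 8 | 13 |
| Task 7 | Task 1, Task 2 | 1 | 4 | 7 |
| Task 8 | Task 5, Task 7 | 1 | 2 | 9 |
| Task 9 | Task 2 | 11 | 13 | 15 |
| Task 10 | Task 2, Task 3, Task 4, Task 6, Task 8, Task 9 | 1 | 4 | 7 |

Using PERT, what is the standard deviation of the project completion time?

3.45 days

te_Task 1 = (8 + 4·11 + 26)/6 = 78/6 = 13; σ²_Task 1 = ((26−8)/6)² = 9.000
te_Task 2 = (1 + 4·7 + 19)/6 = 48/6 = 8; σ²_Task 2 = ((19−1)/6)² = 9.000
te_Task 3 = (4 + 4·7 + 10)/6 = 42/6 = 7; σ²_Task 3 = ((10−4)/6)² = 1.000
te_Task 4 = (4 + 4·5 + 12)/6 = 36/6 = 6; σ²_Task 4 = ((12−4)/6)² = 1.778
te_Task 5 = (10 + 4·11 + 12)/6 = 66/6 = 11; σ²_Task 5 = ((12−10)/6)² = 0.111
te_Task 6 = (3 + 4·8 + 13)/6 = 48/6 = 8; σ²_Task 6 = ((13−3)/6)² = 2.778
te_Task 7 = (1 + 4·4 + 7)/6 = 24/6 = 4; σ²_Task 7 = ((7−1)/6)² = 1.000
te_Task 8 = (1 + 4·2 + 9)/6 = 18/6 = 3; σ²_Task 8 = ((9−1)/6)² = 1.778
te_Task 9 = (11 + 4·13 + 15)/6 = 78/6 = 13; σ²_Task 9 = ((15−11)/6)² = 0.444
te_Task 10 = (1 + 4·4 + 7)/6 = 24/6 = 4; σ²_Task 10 = ((7−1)/6)² = 1.000

Forward pass:
ES_Task 1 = 0; EF_Task 1 = 13
ES_Task 2 = 0; EF_Task 2 = 8
ES_Task 3 = 0; EF_Task 3 = 7
ES_Task 4 = 8; EF_Task 4 = 8+6 = 14
ES_Task 5 = max(EF_Task 1=13, EF_Task 2=8) = 13; EF_Task 5 = 13+11 = 24
ES_Task 6 = max(EF_Task 1=13, EF_Task 3=7) = 13; EF_Task 6 = 13+8 = 21
ES_Task 7 = max(EF_Task 1=13, EF_Task 2=8) = 13; EF_Task 7 = 13+4 = 17
ES_Task 8 = max(EF_Task 5=24, EF_Task 7=17) = 24; EF_Task 8 = 24+3 = 27
ES_Task 9 = 8; EF_Task 9 = 8+13 = 21
ES_Task 10 = max(EF_Task 2=8, EF_Task 3=7, EF_Task 4=14, EF_Task 6=21, EF_Task 8=27, EF_Task 9=21) = 27; EF_Task 10 = 27+4 = 31
Expected project duration μ = 31 days. Critical path: Task 1 → Task 5 → Task 8 → Task 10.

Variance along critical path = 9.000 + 0.111 + 1.778 + 1.000 = 11.889
σ = √11.889 = 3.448 days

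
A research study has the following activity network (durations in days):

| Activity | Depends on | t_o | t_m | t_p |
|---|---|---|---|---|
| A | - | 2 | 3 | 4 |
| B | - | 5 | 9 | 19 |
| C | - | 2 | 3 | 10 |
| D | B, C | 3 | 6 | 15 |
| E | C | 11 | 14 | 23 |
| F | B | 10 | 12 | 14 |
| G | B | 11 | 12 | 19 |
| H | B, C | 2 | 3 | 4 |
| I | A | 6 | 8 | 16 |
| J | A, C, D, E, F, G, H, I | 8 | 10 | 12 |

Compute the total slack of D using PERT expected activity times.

6 days

te_A = (2 + 4·3 + 4)/6 = 18/6 = 3
te_B = (5 + 4·9 + 19)/6 = 60/6 = 10
te_C = (2 + 4·3 + 10)/6 = 24/6 = 4
te_D = (3 + 4·6 + 15)/6 = 42/6 = 7
te_E = (11 + 4·14 + 23)/6 = 90/6 = 15
te_F = (10 + 4·12 + 14)/6 = 72/6 = 12
te_G = (11 + 4·12 + 19)/6 = 78/6 = 13
te_H = (2 + 4·3 + 4)/6 = 18/6 = 3
te_I = (6 + 4·8 + 16)/6 = 54/6 = 9
te_J = (8 + 4·10 + 12)/6 = 60/6 = 10

Forward pass:
ES_A = 0; EF_A = 3
ES_B = 0; EF_B = 10
ES_C = 0; EF_C = 4
ES_D = max(EF_B=10, EF_C=4) = 10; EF_D = 10+7 = 17
ES_E = 4; EF_E = 4+15 = 19
ES_F = 10; EF_F = 10+12 = 22
ES_G = 10; EF_G = 10+13 = 23
ES_H = max(EF_B=10, EF_C=4) = 10; EF_H = 10+3 = 13
ES_I = 3; EF_I = 3+9 = 12
ES_J = max(EF_A=3, EF_C=4, EF_D=17, EF_E=19, EF_F=22, EF_G=23, EF_H=13, EF_I=12) = 23; EF_J = 23+10 = 33
Expected project duration μ = 33 days. Critical path: B → G → J.

Backward pass:
LF_J = 33; LS_J = 33−10 = 23
LF_I = LS_J = 23; LS_I = 23−9 = 14
LF_H = LS_J = 23; LS_H = 23−3 = 20
LF_G = LS_J = 23; LS_G = 23−13 = 10
LF_F = LS_J = 23; LS_F = 23−12 = 11
LF_E = LS_J = 23; LS_E = 23−15 = 8
LF_D = LS_J = 23; LS_D = 23−7 = 16
LF_C = min(LS_D=16, LS_E=8, LS_H=20, LS_J=23) = 8; LS_C = 8−4 = 4
LF_B = min(LS_D=16, LS_F=11, LS_G=10, LS_H=20) = 10; LS_B = 10−10 = 0
LF_A = min(LS_I=14, LS_J=23) = 14; LS_A = 14−3 = 11
Slack_D = LS_D − ES_D = 16 − 10 = 6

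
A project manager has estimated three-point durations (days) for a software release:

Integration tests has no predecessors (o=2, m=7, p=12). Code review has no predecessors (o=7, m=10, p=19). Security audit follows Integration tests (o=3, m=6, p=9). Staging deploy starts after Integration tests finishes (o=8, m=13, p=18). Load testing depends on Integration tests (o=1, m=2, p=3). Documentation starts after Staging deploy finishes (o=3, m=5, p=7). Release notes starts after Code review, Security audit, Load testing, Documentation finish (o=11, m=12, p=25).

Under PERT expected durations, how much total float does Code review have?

te_Integration tests = (2 + 4·7 + 12)/6 = 42/6 = 7
te_Code review = (7 + 4·10 + 19)/6 = 66/6 = 11
te_Security audit = (3 + 4·6 + 9)/6 = 36/6 = 6
te_Staging deploy = (8 + 4·13 + 18)/6 = 78/6 = 13
te_Load testing = (1 + 4·2 + 3)/6 = 12/6 = 2
te_Documentation = (3 + 4·5 + 7)/6 = 30/6 = 5
te_Release notes = (11 + 4·12 + 25)/6 = 84/6 = 14

Forward pass:
ES_Integration tests = 0; EF_Integration tests = 7
ES_Code review = 0; EF_Code review = 11
ES_Security audit = 7; EF_Security audit = 7+6 = 13
ES_Staging deploy = 7; EF_Staging deploy = 7+13 = 20
ES_Load testing = 7; EF_Load testing = 7+2 = 9
ES_Documentation = 20; EF_Documentation = 20+5 = 25
ES_Release notes = max(EF_Code review=11, EF_Security audit=13, EF_Load testing=9, EF_Documentation=25) = 25; EF_Release notes = 25+14 = 39
Expected project duration μ = 39 days. Critical path: Integration tests → Staging deploy → Documentation → Release notes.

Backward pass:
LF_Release notes = 39; LS_Release notes = 39−14 = 25
LF_Documentation = LS_Release notes = 25; LS_Documentation = 25−5 = 20
LF_Load testing = LS_Release notes = 25; LS_Load testing = 25−2 = 23
LF_Staging deploy = LS_Documentation = 20; LS_Staging deploy = 20−13 = 7
LF_Security audit = LS_Release notes = 25; LS_Security audit = 25−6 = 19
LF_Code review = LS_Release notes = 25; LS_Code review = 25−11 = 14
LF_Integration tests = min(LS_Security audit=19, LS_Staging deploy=7, LS_Load testing=23) = 7; LS_Integration tests = 7−7 = 0
Slack_Code review = LS_Code review − ES_Code review = 14 − 0 = 14

14 days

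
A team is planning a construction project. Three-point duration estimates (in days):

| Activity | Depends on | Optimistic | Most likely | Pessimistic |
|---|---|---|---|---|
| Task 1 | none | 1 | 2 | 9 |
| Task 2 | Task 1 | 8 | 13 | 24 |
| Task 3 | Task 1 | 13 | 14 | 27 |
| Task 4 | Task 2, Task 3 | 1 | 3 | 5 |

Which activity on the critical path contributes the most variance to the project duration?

te_Task 1 = (1 + 4·2 + 9)/6 = 18/6 = 3; σ²_Task 1 = ((9−1)/6)² = 1.778
te_Task 2 = (8 + 4·13 + 24)/6 = 84/6 = 14; σ²_Task 2 = ((24−8)/6)² = 7.111
te_Task 3 = (13 + 4·14 + 27)/6 = 96/6 = 16; σ²_Task 3 = ((27−13)/6)² = 5.444
te_Task 4 = (1 + 4·3 + 5)/6 = 18/6 = 3; σ²_Task 4 = ((5−1)/6)² = 0.444

Forward pass:
ES_Task 1 = 0; EF_Task 1 = 3
ES_Task 2 = 3; EF_Task 2 = 3+14 = 17
ES_Task 3 = 3; EF_Task 3 = 3+16 = 19
ES_Task 4 = max(EF_Task 2=17, EF_Task 3=19) = 19; EF_Task 4 = 19+3 = 22
Expected project duration μ = 22 days. Critical path: Task 1 → Task 3 → Task 4.

Variances on critical path: σ²_Task 1=1.778, σ²_Task 3=5.444, σ²_Task 4=0.444.
Largest is σ²_Task 3 = 5.444.

Task 3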